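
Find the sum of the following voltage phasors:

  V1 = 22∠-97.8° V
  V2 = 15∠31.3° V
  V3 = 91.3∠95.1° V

Step 1 — Convert each phasor to rectangular form:
  V1 = 22·(cos(-97.8°) + j·sin(-97.8°)) = -2.986 - j21.8 V
  V2 = 15·(cos(31.3°) + j·sin(31.3°)) = 12.82 + j7.793 V
  V3 = 91.3·(cos(95.1°) + j·sin(95.1°)) = -8.116 + j90.94 V
Step 2 — Sum components: V_total = 1.715 + j76.93 V.
Step 3 — Convert to polar: |V_total| = 76.95 V, ∠V_total = 88.7°.

V_total = 76.95∠88.7° V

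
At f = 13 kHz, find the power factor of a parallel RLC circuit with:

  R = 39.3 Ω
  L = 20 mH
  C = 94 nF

Step 1 — Angular frequency: ω = 2π·f = 2π·1.3e+04 = 8.168e+04 rad/s.
Step 2 — Component impedances:
  R: Z = R = 39.3 Ω
  L: Z = jωL = j·8.168e+04·0.02 = 0 + j1634 Ω
  C: Z = 1/(jωC) = -j/(ω·C) = 0 - j130.2 Ω
Step 3 — Parallel combination: 1/Z_total = 1/R + 1/L + 1/C; Z_total = 36.49 - j10.13 Ω = 37.87∠-15.5° Ω.
Step 4 — Power factor: PF = cos(φ) = Re(Z)/|Z| = 36.486/37.867 = 0.9635.
Step 5 — Type: Im(Z) = -10.13 ⇒ leading (phase φ = -15.5°).

PF = 0.9635 (leading, φ = -15.5°)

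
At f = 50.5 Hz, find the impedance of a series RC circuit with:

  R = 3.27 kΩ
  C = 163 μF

Step 1 — Angular frequency: ω = 2π·f = 2π·50.5 = 317.3 rad/s.
Step 2 — Component impedances:
  R: Z = R = 3270 Ω
  C: Z = 1/(jωC) = -j/(ω·C) = 0 - j19.33 Ω
Step 3 — Series combination: Z_total = R + C = 3270 - j19.33 Ω = 3270∠-0.3° Ω.

Z = 3270 - j19.33 Ω = 3270∠-0.3° Ω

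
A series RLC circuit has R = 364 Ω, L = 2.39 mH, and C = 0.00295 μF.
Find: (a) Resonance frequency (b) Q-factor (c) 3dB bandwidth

Step 1 — Resonance: ω₀ = 1/√(LC) = 1/√(0.00239·2.95e-09) = 3.766e+05 rad/s.
Step 2 — f₀ = ω₀/(2π) = 5.994e+04 Hz.
Step 3 — Series Q: Q = ω₀L/R = 3.766e+05·0.00239/364 = 2.473.
Step 4 — Bandwidth: Δω = ω₀/Q = 1.523e+05 rad/s; BW = Δω/(2π) = 2.424e+04 Hz.

(a) f₀ = 5.994e+04 Hz  (b) Q = 2.473  (c) BW = 2.424e+04 Hz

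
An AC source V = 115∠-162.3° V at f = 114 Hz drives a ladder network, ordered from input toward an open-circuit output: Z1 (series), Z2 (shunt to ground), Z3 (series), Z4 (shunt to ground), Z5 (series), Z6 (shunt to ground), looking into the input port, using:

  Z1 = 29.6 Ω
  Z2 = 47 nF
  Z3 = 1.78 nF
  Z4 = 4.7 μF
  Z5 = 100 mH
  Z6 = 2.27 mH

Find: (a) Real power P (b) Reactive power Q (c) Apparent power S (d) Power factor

Step 1 — Angular frequency: ω = 2π·f = 2π·114 = 716.3 rad/s.
Step 2 — Component impedances:
  Z1: Z = R = 29.6 Ω
  Z2: Z = 1/(jωC) = -j/(ω·C) = 0 - j2.97e+04 Ω
  Z3: Z = 1/(jωC) = -j/(ω·C) = 0 - j7.843e+05 Ω
  Z4: Z = 1/(jωC) = -j/(ω·C) = 0 - j297 Ω
  Z5: Z = jωL = j·716.3·0.1 = 0 + j71.63 Ω
  Z6: Z = jωL = j·716.3·0.00227 = 0 + j1.626 Ω
Step 3 — Ladder network (open output): work backward from the far end, alternating series and parallel combinations. Z_in = 29.6 - j2.862e+04 Ω = 2.862e+04∠-89.9° Ω.
Step 4 — Source phasor: V = 115∠-162.3° V = -109.6 - j34.96 V.
Step 5 — Current: I = V / Z = 0.001218 - j0.003829 A = 0.004018∠-72.4° A.
Step 6 — Complex power: S = V·I* = 0.0004779 - j0.4621 VA.
Step 7 — Real power: P = Re(S) = 0.0004779 W.
Step 8 — Reactive power: Q = Im(S) = -0.4621 VAR.
Step 9 — Apparent power: |S| = 0.4621 VA.
Step 10 — Power factor: PF = P/|S| = 0.001034 (leading).

(a) P = 0.0004779 W  (b) Q = -0.4621 VAR  (c) S = 0.4621 VA  (d) PF = 0.001034 (leading)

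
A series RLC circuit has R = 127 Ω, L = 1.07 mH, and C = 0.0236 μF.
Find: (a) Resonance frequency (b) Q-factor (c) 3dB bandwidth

Step 1 — Resonance condition Im(Z)=0 gives ω₀ = 1/√(LC).
Step 2 — ω₀ = 1/√(0.00107·2.36e-08) = 1.99e+05 rad/s.
Step 3 — f₀ = ω₀/(2π) = 3.167e+04 Hz.
Step 4 — Series Q: Q = ω₀L/R = 1.99e+05·0.00107/127 = 1.677.
Step 5 — 3dB bandwidth: Δω = ω₀/Q = 1.187e+05 rad/s; BW = Δω/(2π) = 1.889e+04 Hz.

(a) f₀ = 3.167e+04 Hz  (b) Q = 1.677  (c) BW = 1.889e+04 Hz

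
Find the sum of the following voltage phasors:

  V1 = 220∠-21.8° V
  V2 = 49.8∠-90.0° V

Step 1 — Convert each phasor to rectangular form:
  V1 = 220·(cos(-21.8°) + j·sin(-21.8°)) = 204.3 - j81.7 V
  V2 = 49.8·(cos(-90.0°) + j·sin(-90.0°)) = 0 - j49.8 V
Step 2 — Sum components: V_total = 204.3 - j131.5 V.
Step 3 — Convert to polar: |V_total| = 242.9 V, ∠V_total = -32.8°.

V_total = 242.9∠-32.8° V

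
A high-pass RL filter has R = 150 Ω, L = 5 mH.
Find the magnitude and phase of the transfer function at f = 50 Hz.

Step 1 — Angular frequency: ω = 2π·50 = 314.2 rad/s.
Step 2 — Transfer function: H(jω) = jωL/(R + jωL).
Step 3 — Numerator jωL = j·1.571; denominator R + jωL = 150 + j1.571.
Step 4 — H = 0.0001097 + j0.01047.
Step 5 — Magnitude: |H| = 0.01047 (-39.6 dB); phase: φ = 89.4°.

|H| = 0.01047 (-39.6 dB), φ = 89.4°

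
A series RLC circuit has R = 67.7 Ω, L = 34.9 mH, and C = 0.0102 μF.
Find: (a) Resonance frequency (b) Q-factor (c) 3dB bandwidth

Step 1 — Resonance: ω₀ = 1/√(LC) = 1/√(0.0349·1.02e-08) = 5.3e+04 rad/s.
Step 2 — f₀ = ω₀/(2π) = 8435 Hz.
Step 3 — Series Q: Q = ω₀L/R = 5.3e+04·0.0349/67.7 = 27.32.
Step 4 — Bandwidth: Δω = ω₀/Q = 1940 rad/s; BW = Δω/(2π) = 308.7 Hz.

(a) f₀ = 8435 Hz  (b) Q = 27.32  (c) BW = 308.7 Hz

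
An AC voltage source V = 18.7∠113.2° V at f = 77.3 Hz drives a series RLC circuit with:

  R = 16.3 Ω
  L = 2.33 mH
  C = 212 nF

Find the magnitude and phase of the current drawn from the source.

Step 1 — Angular frequency: ω = 2π·f = 2π·77.3 = 485.7 rad/s.
Step 2 — Component impedances:
  R: Z = R = 16.3 Ω
  L: Z = jωL = j·485.7·0.00233 = 0 + j1.132 Ω
  C: Z = 1/(jωC) = -j/(ω·C) = 0 - j9712 Ω
Step 3 — Series combination: Z_total = R + L + C = 16.3 - j9711 Ω = 9711∠-89.9° Ω.
Step 4 — Source phasor: V = 18.7∠113.2° V = -7.367 + j17.19 V.
Step 5 — Ohm's law: I = V / Z_total = (-7.367 + j17.19) / (16.3 - j9711) = -0.001771 - j0.0007556 A.
Step 6 — Convert to polar: |I| = 0.001926 A, ∠I = -156.9°.

I = 0.001926∠-156.9° A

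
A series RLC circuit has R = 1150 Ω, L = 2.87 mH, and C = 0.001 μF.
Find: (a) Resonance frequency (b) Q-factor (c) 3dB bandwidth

Step 1 — Resonance condition Im(Z)=0 gives ω₀ = 1/√(LC).
Step 2 — ω₀ = 1/√(0.00287·1e-09) = 5.903e+05 rad/s.
Step 3 — f₀ = ω₀/(2π) = 9.395e+04 Hz.
Step 4 — Series Q: Q = ω₀L/R = 5.903e+05·0.00287/1150 = 1.473.
Step 5 — 3dB bandwidth: Δω = ω₀/Q = 4.007e+05 rad/s; BW = Δω/(2π) = 6.377e+04 Hz.

(a) f₀ = 9.395e+04 Hz  (b) Q = 1.473  (c) BW = 6.377e+04 Hz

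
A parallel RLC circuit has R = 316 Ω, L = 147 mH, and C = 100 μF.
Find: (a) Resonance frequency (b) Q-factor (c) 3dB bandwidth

Step 1 — Resonance: ω₀ = 1/√(LC) = 1/√(0.147·0.0001) = 260.8 rad/s.
Step 2 — f₀ = ω₀/(2π) = 41.51 Hz.
Step 3 — Parallel Q: Q = R/(ω₀L) = 316/(260.8·0.147) = 8.242.
Step 4 — Bandwidth: Δω = ω₀/Q = 31.65 rad/s; BW = Δω/(2π) = 5.037 Hz.

(a) f₀ = 41.51 Hz  (b) Q = 8.242  (c) BW = 5.037 Hz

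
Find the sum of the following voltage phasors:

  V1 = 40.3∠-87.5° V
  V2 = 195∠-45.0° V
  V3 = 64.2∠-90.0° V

Step 1 — Convert each phasor to rectangular form:
  V1 = 40.3·(cos(-87.5°) + j·sin(-87.5°)) = 1.758 - j40.26 V
  V2 = 195·(cos(-45.0°) + j·sin(-45.0°)) = 137.9 - j137.9 V
  V3 = 64.2·(cos(-90.0°) + j·sin(-90.0°)) = 0 - j64.2 V
Step 2 — Sum components: V_total = 139.6 - j242.3 V.
Step 3 — Convert to polar: |V_total| = 279.7 V, ∠V_total = -60.0°.

V_total = 279.7∠-60.0° V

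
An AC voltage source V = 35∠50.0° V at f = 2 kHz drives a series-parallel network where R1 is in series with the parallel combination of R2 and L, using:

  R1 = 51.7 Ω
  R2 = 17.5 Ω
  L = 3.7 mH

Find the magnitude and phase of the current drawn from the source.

Step 1 — Angular frequency: ω = 2π·f = 2π·2000 = 1.257e+04 rad/s.
Step 2 — Component impedances:
  R1: Z = R = 51.7 Ω
  R2: Z = R = 17.5 Ω
  L: Z = jωL = j·1.257e+04·0.0037 = 0 + j46.5 Ω
Step 3 — Parallel branch: R2 || L = 1/(1/R2 + 1/L) = 15.33 + j5.769 Ω.
Step 4 — Series with R1: Z_total = R1 + (R2 || L) = 67.03 + j5.769 Ω = 67.28∠4.9° Ω.
Step 5 — Source phasor: V = 35∠50.0° V = 22.5 + j26.81 V.
Step 6 — Ohm's law: I = V / Z_total = (22.5 + j26.81) / (67.03 + j5.769) = 0.3673 + j0.3684 A.
Step 7 — Convert to polar: |I| = 0.5202 A, ∠I = 45.1°.

I = 0.5202∠45.1° A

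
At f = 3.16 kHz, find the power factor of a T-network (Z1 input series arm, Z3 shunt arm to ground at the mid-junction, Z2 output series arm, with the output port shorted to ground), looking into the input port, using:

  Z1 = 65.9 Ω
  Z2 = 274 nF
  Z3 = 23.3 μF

Step 1 — Angular frequency: ω = 2π·f = 2π·3160 = 1.985e+04 rad/s.
Step 2 — Component impedances:
  Z1: Z = R = 65.9 Ω
  Z2: Z = 1/(jωC) = -j/(ω·C) = 0 - j183.8 Ω
  Z3: Z = 1/(jωC) = -j/(ω·C) = 0 - j2.162 Ω
Step 3 — With the output port shorted to ground, the output series arm Z2 runs from the junction to ground; the shunt arm Z3 also runs from the junction to ground. They appear in parallel: Z3 || Z2 = 0 - j2.136 Ω.
Step 4 — Series with input arm Z1: Z_in = Z1 + (Z3 || Z2) = 65.9 - j2.136 Ω = 65.93∠-1.9° Ω.
Step 5 — Power factor: PF = cos(φ) = Re(Z)/|Z| = 65.9/65.93 = 0.9995.
Step 6 — Type: Im(Z) = -2.136 ⇒ leading (phase φ = -1.9°).

PF = 0.9995 (leading, φ = -1.9°)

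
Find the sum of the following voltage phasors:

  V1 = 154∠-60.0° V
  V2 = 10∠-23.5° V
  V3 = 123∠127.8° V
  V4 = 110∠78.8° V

Step 1 — Convert each phasor to rectangular form:
  V1 = 154·(cos(-60.0°) + j·sin(-60.0°)) = 77 - j133.4 V
  V2 = 10·(cos(-23.5°) + j·sin(-23.5°)) = 9.171 - j3.987 V
  V3 = 123·(cos(127.8°) + j·sin(127.8°)) = -75.39 + j97.19 V
  V4 = 110·(cos(78.8°) + j·sin(78.8°)) = 21.37 + j107.9 V
Step 2 — Sum components: V_total = 32.15 + j67.74 V.
Step 3 — Convert to polar: |V_total| = 74.98 V, ∠V_total = 64.6°.

V_total = 74.98∠64.6° V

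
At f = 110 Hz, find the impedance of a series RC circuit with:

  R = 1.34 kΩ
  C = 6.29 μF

Step 1 — Angular frequency: ω = 2π·f = 2π·110 = 691.2 rad/s.
Step 2 — Component impedances:
  R: Z = R = 1340 Ω
  C: Z = 1/(jωC) = -j/(ω·C) = 0 - j230 Ω
Step 3 — Series combination: Z_total = R + C = 1340 - j230 Ω = 1360∠-9.7° Ω.

Z = 1340 - j230 Ω = 1360∠-9.7° Ω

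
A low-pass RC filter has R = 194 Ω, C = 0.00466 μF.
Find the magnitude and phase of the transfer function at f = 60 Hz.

Step 1 — Angular frequency: ω = 2π·60 = 377 rad/s.
Step 2 — Transfer function: H(jω) = 1/(1 + jωRC).
Step 3 — Denominator: 1 + jωRC = 1 + j·377·194·4.66e-09 = 1 + j0.0003408.
Step 4 — H = 1 - j0.0003408.
Step 5 — Magnitude: |H| = 1 (-0.0 dB); phase: φ = -0.0°.

|H| = 1 (-0.0 dB), φ = -0.0°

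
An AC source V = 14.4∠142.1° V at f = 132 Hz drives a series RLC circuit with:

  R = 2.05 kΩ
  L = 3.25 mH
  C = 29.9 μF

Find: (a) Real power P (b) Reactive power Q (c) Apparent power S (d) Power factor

Step 1 — Angular frequency: ω = 2π·f = 2π·132 = 829.4 rad/s.
Step 2 — Component impedances:
  R: Z = R = 2050 Ω
  L: Z = jωL = j·829.4·0.00325 = 0 + j2.695 Ω
  C: Z = 1/(jωC) = -j/(ω·C) = 0 - j40.33 Ω
Step 3 — Series combination: Z_total = R + L + C = 2050 - j37.63 Ω = 2050∠-1.1° Ω.
Step 4 — Source phasor: V = 14.4∠142.1° V = -11.36 + j8.846 V.
Step 5 — Current: I = V / Z = -0.00562 + j0.004212 A = 0.007023∠143.2° A.
Step 6 — Complex power: S = V·I* = 0.1011 - j0.001856 VA.
Step 7 — Real power: P = Re(S) = 0.1011 W.
Step 8 — Reactive power: Q = Im(S) = -0.001856 VAR.
Step 9 — Apparent power: |S| = 0.1011 VA.
Step 10 — Power factor: PF = P/|S| = 0.9998 (leading).

(a) P = 0.1011 W  (b) Q = -0.001856 VAR  (c) S = 0.1011 VA  (d) PF = 0.9998 (leading)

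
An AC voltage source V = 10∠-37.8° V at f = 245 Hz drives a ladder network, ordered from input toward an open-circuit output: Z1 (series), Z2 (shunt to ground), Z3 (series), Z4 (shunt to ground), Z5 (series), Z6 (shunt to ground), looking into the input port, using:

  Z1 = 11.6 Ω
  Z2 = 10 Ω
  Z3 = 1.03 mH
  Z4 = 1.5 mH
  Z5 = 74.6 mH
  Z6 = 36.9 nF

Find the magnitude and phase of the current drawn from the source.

Step 1 — Angular frequency: ω = 2π·f = 2π·245 = 1539 rad/s.
Step 2 — Component impedances:
  Z1: Z = R = 11.6 Ω
  Z2: Z = R = 10 Ω
  Z3: Z = jωL = j·1539·0.00103 = 0 + j1.586 Ω
  Z4: Z = jωL = j·1539·0.0015 = 0 + j2.309 Ω
  Z5: Z = jωL = j·1539·0.0746 = 0 + j114.8 Ω
  Z6: Z = 1/(jωC) = -j/(ω·C) = 0 - j1.76e+04 Ω
Step 3 — Ladder network (open output): work backward from the far end, alternating series and parallel combinations. Z_in = 12.92 + j3.382 Ω = 13.35∠14.7° Ω.
Step 4 — Source phasor: V = 10∠-37.8° V = 7.902 - j6.129 V.
Step 5 — Ohm's law: I = V / Z_total = (7.902 - j6.129) / (12.92 + j3.382) = 0.4562 - j0.5939 A.
Step 6 — Convert to polar: |I| = 0.7489 A, ∠I = -52.5°.

I = 0.7489∠-52.5° A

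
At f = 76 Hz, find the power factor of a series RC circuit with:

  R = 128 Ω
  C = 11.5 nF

Step 1 — Angular frequency: ω = 2π·f = 2π·76 = 477.5 rad/s.
Step 2 — Component impedances:
  R: Z = R = 128 Ω
  C: Z = 1/(jωC) = -j/(ω·C) = 0 - j1.821e+05 Ω
Step 3 — Series combination: Z_total = R + C = 128 - j1.821e+05 Ω = 1.821e+05∠-90.0° Ω.
Step 4 — Power factor: PF = cos(φ) = Re(Z)/|Z| = 128/1.821e+05 = 0.0007029.
Step 5 — Type: Im(Z) = -1.821e+05 ⇒ leading (phase φ = -90.0°).

PF = 0.0007029 (leading, φ = -90.0°)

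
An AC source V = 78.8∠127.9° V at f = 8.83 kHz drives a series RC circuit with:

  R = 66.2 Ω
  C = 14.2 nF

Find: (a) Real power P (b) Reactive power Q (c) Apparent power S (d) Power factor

Step 1 — Angular frequency: ω = 2π·f = 2π·8830 = 5.548e+04 rad/s.
Step 2 — Component impedances:
  R: Z = R = 66.2 Ω
  C: Z = 1/(jωC) = -j/(ω·C) = 0 - j1269 Ω
Step 3 — Series combination: Z_total = R + C = 66.2 - j1269 Ω = 1271∠-87.0° Ω.
Step 4 — Source phasor: V = 78.8∠127.9° V = -48.41 + j62.18 V.
Step 5 — Current: I = V / Z = -0.05084 - j0.03548 A = 0.062∠-145.1° A.
Step 6 — Complex power: S = V·I* = 0.2544 - j4.879 VA.
Step 7 — Real power: P = Re(S) = 0.2544 W.
Step 8 — Reactive power: Q = Im(S) = -4.879 VAR.
Step 9 — Apparent power: |S| = 4.885 VA.
Step 10 — Power factor: PF = P/|S| = 0.05208 (leading).

(a) P = 0.2544 W  (b) Q = -4.879 VAR  (c) S = 4.885 VA  (d) PF = 0.05208 (leading)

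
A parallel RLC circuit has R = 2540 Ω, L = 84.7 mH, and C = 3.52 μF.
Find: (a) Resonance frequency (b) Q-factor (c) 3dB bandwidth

Step 1 — Resonance: ω₀ = 1/√(LC) = 1/√(0.0847·3.52e-06) = 1831 rad/s.
Step 2 — f₀ = ω₀/(2π) = 291.5 Hz.
Step 3 — Parallel Q: Q = R/(ω₀L) = 2540/(1831·0.0847) = 16.37.
Step 4 — Bandwidth: Δω = ω₀/Q = 111.8 rad/s; BW = Δω/(2π) = 17.8 Hz.

(a) f₀ = 291.5 Hz  (b) Q = 16.37  (c) BW = 17.8 Hz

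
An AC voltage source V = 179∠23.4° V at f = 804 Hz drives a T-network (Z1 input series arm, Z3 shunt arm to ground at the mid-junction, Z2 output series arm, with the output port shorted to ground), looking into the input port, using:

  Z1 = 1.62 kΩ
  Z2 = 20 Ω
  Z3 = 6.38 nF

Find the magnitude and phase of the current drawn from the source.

Step 1 — Angular frequency: ω = 2π·f = 2π·804 = 5052 rad/s.
Step 2 — Component impedances:
  Z1: Z = R = 1620 Ω
  Z2: Z = R = 20 Ω
  Z3: Z = 1/(jωC) = -j/(ω·C) = 0 - j3.103e+04 Ω
Step 3 — With the output port shorted to ground, the output series arm Z2 runs from the junction to ground; the shunt arm Z3 also runs from the junction to ground. They appear in parallel: Z3 || Z2 = 20 - j0.01289 Ω.
Step 4 — Series with input arm Z1: Z_in = Z1 + (Z3 || Z2) = 1640 - j0.01289 Ω = 1640∠-0.0° Ω.
Step 5 — Source phasor: V = 179∠23.4° V = 164.3 + j71.09 V.
Step 6 — Ohm's law: I = V / Z_total = (164.3 + j71.09) / (1640 - j0.01289) = 0.1002 + j0.04335 A.
Step 7 — Convert to polar: |I| = 0.1091 A, ∠I = 23.4°.

I = 0.1091∠23.4° A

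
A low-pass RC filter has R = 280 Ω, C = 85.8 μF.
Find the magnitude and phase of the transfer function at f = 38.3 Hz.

Step 1 — Angular frequency: ω = 2π·38.3 = 240.6 rad/s.
Step 2 — Transfer function: H(jω) = 1/(1 + jωRC).
Step 3 — Denominator: 1 + jωRC = 1 + j·240.6·280·8.58e-05 = 1 + j5.781.
Step 4 — H = 0.02905 - j0.1679.
Step 5 — Magnitude: |H| = 0.1704 (-15.4 dB); phase: φ = -80.2°.

|H| = 0.1704 (-15.4 dB), φ = -80.2°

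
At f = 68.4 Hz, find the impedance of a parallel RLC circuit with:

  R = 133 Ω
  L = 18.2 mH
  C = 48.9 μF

Step 1 — Angular frequency: ω = 2π·f = 2π·68.4 = 429.8 rad/s.
Step 2 — Component impedances:
  R: Z = R = 133 Ω
  L: Z = jωL = j·429.8·0.0182 = 0 + j7.822 Ω
  C: Z = 1/(jωC) = -j/(ω·C) = 0 - j47.58 Ω
Step 3 — Parallel combination: 1/Z_total = 1/R + 1/L + 1/C; Z_total = 0.6555 + j9.314 Ω = 9.337∠86.0° Ω.

Z = 0.6555 + j9.314 Ω = 9.337∠86.0° Ω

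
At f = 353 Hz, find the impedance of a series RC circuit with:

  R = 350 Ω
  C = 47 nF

Step 1 — Angular frequency: ω = 2π·f = 2π·353 = 2218 rad/s.
Step 2 — Component impedances:
  R: Z = R = 350 Ω
  C: Z = 1/(jωC) = -j/(ω·C) = 0 - j9593 Ω
Step 3 — Series combination: Z_total = R + C = 350 - j9593 Ω = 9599∠-87.9° Ω.

Z = 350 - j9593 Ω = 9599∠-87.9° Ω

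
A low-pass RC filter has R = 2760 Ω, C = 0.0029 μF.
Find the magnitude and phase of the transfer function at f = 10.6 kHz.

Step 1 — Angular frequency: ω = 2π·1.06e+04 = 6.66e+04 rad/s.
Step 2 — Transfer function: H(jω) = 1/(1 + jωRC).
Step 3 — Denominator: 1 + jωRC = 1 + j·6.66e+04·2760·2.9e-09 = 1 + j0.5331.
Step 4 — H = 0.7787 - j0.4151.
Step 5 — Magnitude: |H| = 0.8824 (-1.1 dB); phase: φ = -28.1°.

|H| = 0.8824 (-1.1 dB), φ = -28.1°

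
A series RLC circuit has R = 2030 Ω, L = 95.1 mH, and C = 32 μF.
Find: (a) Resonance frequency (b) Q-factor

Step 1 — Resonance condition Im(Z)=0 gives ω₀ = 1/√(LC).
Step 2 — ω₀ = 1/√(0.0951·3.2e-05) = 573.2 rad/s.
Step 3 — f₀ = ω₀/(2π) = 91.23 Hz.
Step 4 — Series Q: Q = ω₀L/R = 573.2·0.0951/2030 = 0.02685.

(a) f₀ = 91.23 Hz  (b) Q = 0.02685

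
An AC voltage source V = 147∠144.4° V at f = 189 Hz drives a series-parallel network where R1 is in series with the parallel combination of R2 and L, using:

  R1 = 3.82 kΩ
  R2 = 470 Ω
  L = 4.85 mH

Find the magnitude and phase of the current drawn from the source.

Step 1 — Angular frequency: ω = 2π·f = 2π·189 = 1188 rad/s.
Step 2 — Component impedances:
  R1: Z = R = 3820 Ω
  R2: Z = R = 470 Ω
  L: Z = jωL = j·1188·0.00485 = 0 + j5.759 Ω
Step 3 — Parallel branch: R2 || L = 1/(1/R2 + 1/L) = 0.07057 + j5.759 Ω.
Step 4 — Series with R1: Z_total = R1 + (R2 || L) = 3820 + j5.759 Ω = 3820∠0.1° Ω.
Step 5 — Source phasor: V = 147∠144.4° V = -119.5 + j85.57 V.
Step 6 — Ohm's law: I = V / Z_total = (-119.5 + j85.57) / (3820 + j5.759) = -0.03126 + j0.02245 A.
Step 7 — Convert to polar: |I| = 0.03848 A, ∠I = 144.3°.

I = 0.03848∠144.3° A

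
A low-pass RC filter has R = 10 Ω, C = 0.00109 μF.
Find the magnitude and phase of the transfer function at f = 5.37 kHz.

Step 1 — Angular frequency: ω = 2π·5370 = 3.374e+04 rad/s.
Step 2 — Transfer function: H(jω) = 1/(1 + jωRC).
Step 3 — Denominator: 1 + jωRC = 1 + j·3.374e+04·10·1.09e-09 = 1 + j0.0003678.
Step 4 — H = 1 - j0.0003678.
Step 5 — Magnitude: |H| = 1 (-0.0 dB); phase: φ = -0.0°.

|H| = 1 (-0.0 dB), φ = -0.0°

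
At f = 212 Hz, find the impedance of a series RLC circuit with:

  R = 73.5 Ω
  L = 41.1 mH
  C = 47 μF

Step 1 — Angular frequency: ω = 2π·f = 2π·212 = 1332 rad/s.
Step 2 — Component impedances:
  R: Z = R = 73.5 Ω
  L: Z = jωL = j·1332·0.0411 = 0 + j54.75 Ω
  C: Z = 1/(jωC) = -j/(ω·C) = 0 - j15.97 Ω
Step 3 — Series combination: Z_total = R + L + C = 73.5 + j38.77 Ω = 83.1∠27.8° Ω.

Z = 73.5 + j38.77 Ω = 83.1∠27.8° Ω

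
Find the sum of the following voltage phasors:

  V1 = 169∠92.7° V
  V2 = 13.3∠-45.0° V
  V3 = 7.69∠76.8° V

Step 1 — Convert each phasor to rectangular form:
  V1 = 169·(cos(92.7°) + j·sin(92.7°)) = -7.961 + j168.8 V
  V2 = 13.3·(cos(-45.0°) + j·sin(-45.0°)) = 9.405 - j9.405 V
  V3 = 7.69·(cos(76.8°) + j·sin(76.8°)) = 1.756 + j7.487 V
Step 2 — Sum components: V_total = 3.2 + j166.9 V.
Step 3 — Convert to polar: |V_total| = 166.9 V, ∠V_total = 88.9°.

V_total = 166.9∠88.9° V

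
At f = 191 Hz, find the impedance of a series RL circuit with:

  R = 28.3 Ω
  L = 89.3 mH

Step 1 — Angular frequency: ω = 2π·f = 2π·191 = 1200 rad/s.
Step 2 — Component impedances:
  R: Z = R = 28.3 Ω
  L: Z = jωL = j·1200·0.0893 = 0 + j107.2 Ω
Step 3 — Series combination: Z_total = R + L = 28.3 + j107.2 Ω = 110.8∠75.2° Ω.

Z = 28.3 + j107.2 Ω = 110.8∠75.2° Ω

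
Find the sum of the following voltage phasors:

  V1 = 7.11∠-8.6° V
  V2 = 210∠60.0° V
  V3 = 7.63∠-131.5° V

Step 1 — Convert each phasor to rectangular form:
  V1 = 7.11·(cos(-8.6°) + j·sin(-8.6°)) = 7.03 - j1.063 V
  V2 = 210·(cos(60.0°) + j·sin(60.0°)) = 105 + j181.9 V
  V3 = 7.63·(cos(-131.5°) + j·sin(-131.5°)) = -5.056 - j5.715 V
Step 2 — Sum components: V_total = 107 + j175.1 V.
Step 3 — Convert to polar: |V_total| = 205.2 V, ∠V_total = 58.6°.

V_total = 205.2∠58.6° V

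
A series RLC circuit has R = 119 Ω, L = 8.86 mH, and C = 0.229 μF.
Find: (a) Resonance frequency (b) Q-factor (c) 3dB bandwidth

Step 1 — Resonance condition Im(Z)=0 gives ω₀ = 1/√(LC).
Step 2 — ω₀ = 1/√(0.00886·2.29e-07) = 2.22e+04 rad/s.
Step 3 — f₀ = ω₀/(2π) = 3533 Hz.
Step 4 — Series Q: Q = ω₀L/R = 2.22e+04·0.00886/119 = 1.653.
Step 5 — 3dB bandwidth: Δω = ω₀/Q = 1.343e+04 rad/s; BW = Δω/(2π) = 2138 Hz.

(a) f₀ = 3533 Hz  (b) Q = 1.653  (c) BW = 2138 Hz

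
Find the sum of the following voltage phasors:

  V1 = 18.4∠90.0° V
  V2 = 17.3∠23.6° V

Step 1 — Convert each phasor to rectangular form:
  V1 = 18.4·(cos(90.0°) + j·sin(90.0°)) = 0 + j18.4 V
  V2 = 17.3·(cos(23.6°) + j·sin(23.6°)) = 15.85 + j6.926 V
Step 2 — Sum components: V_total = 15.85 + j25.33 V.
Step 3 — Convert to polar: |V_total| = 29.88 V, ∠V_total = 58.0°.

V_total = 29.88∠58.0° V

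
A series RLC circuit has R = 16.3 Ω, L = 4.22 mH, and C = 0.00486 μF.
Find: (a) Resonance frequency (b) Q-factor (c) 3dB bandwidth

Step 1 — Resonance: ω₀ = 1/√(LC) = 1/√(0.00422·4.86e-09) = 2.208e+05 rad/s.
Step 2 — f₀ = ω₀/(2π) = 3.514e+04 Hz.
Step 3 — Series Q: Q = ω₀L/R = 2.208e+05·0.00422/16.3 = 57.17.
Step 4 — Bandwidth: Δω = ω₀/Q = 3863 rad/s; BW = Δω/(2π) = 614.7 Hz.

(a) f₀ = 3.514e+04 Hz  (b) Q = 57.17  (c) BW = 614.7 Hz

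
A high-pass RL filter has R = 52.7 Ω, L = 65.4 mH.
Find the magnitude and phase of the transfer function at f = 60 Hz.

Step 1 — Angular frequency: ω = 2π·60 = 377 rad/s.
Step 2 — Transfer function: H(jω) = jωL/(R + jωL).
Step 3 — Numerator jωL = j·24.66; denominator R + jωL = 52.7 + j24.66.
Step 4 — H = 0.1796 + j0.3838.
Step 5 — Magnitude: |H| = 0.4238 (-7.5 dB); phase: φ = 64.9°.

|H| = 0.4238 (-7.5 dB), φ = 64.9°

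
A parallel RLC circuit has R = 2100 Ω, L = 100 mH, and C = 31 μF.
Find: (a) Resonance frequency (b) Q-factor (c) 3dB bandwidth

Step 1 — Resonance: ω₀ = 1/√(LC) = 1/√(0.1·3.1e-05) = 568 rad/s.
Step 2 — f₀ = ω₀/(2π) = 90.39 Hz.
Step 3 — Parallel Q: Q = R/(ω₀L) = 2100/(568·0.1) = 36.97.
Step 4 — Bandwidth: Δω = ω₀/Q = 15.36 rad/s; BW = Δω/(2π) = 2.445 Hz.

(a) f₀ = 90.39 Hz  (b) Q = 36.97  (c) BW = 2.445 Hz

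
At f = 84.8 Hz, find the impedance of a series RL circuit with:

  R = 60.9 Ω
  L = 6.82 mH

Step 1 — Angular frequency: ω = 2π·f = 2π·84.8 = 532.8 rad/s.
Step 2 — Component impedances:
  R: Z = R = 60.9 Ω
  L: Z = jωL = j·532.8·0.00682 = 0 + j3.634 Ω
Step 3 — Series combination: Z_total = R + L = 60.9 + j3.634 Ω = 61.01∠3.4° Ω.

Z = 60.9 + j3.634 Ω = 61.01∠3.4° Ω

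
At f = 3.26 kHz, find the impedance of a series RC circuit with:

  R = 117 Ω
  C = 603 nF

Step 1 — Angular frequency: ω = 2π·f = 2π·3260 = 2.048e+04 rad/s.
Step 2 — Component impedances:
  R: Z = R = 117 Ω
  C: Z = 1/(jωC) = -j/(ω·C) = 0 - j80.96 Ω
Step 3 — Series combination: Z_total = R + C = 117 - j80.96 Ω = 142.3∠-34.7° Ω.

Z = 117 - j80.96 Ω = 142.3∠-34.7° Ω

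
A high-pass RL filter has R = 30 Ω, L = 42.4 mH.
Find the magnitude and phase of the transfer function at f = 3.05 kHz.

Step 1 — Angular frequency: ω = 2π·3050 = 1.916e+04 rad/s.
Step 2 — Transfer function: H(jω) = jωL/(R + jωL).
Step 3 — Numerator jωL = j·812.5; denominator R + jωL = 30 + j812.5.
Step 4 — H = 0.9986 + j0.03687.
Step 5 — Magnitude: |H| = 0.9993 (-0.0 dB); phase: φ = 2.1°.

|H| = 0.9993 (-0.0 dB), φ = 2.1°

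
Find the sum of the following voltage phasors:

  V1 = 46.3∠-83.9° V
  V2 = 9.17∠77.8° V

Step 1 — Convert each phasor to rectangular form:
  V1 = 46.3·(cos(-83.9°) + j·sin(-83.9°)) = 4.92 - j46.04 V
  V2 = 9.17·(cos(77.8°) + j·sin(77.8°)) = 1.938 + j8.963 V
Step 2 — Sum components: V_total = 6.858 - j37.07 V.
Step 3 — Convert to polar: |V_total| = 37.7 V, ∠V_total = -79.5°.

V_total = 37.7∠-79.5° V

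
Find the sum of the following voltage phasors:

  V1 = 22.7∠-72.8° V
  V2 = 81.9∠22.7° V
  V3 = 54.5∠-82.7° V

Step 1 — Convert each phasor to rectangular form:
  V1 = 22.7·(cos(-72.8°) + j·sin(-72.8°)) = 6.713 - j21.68 V
  V2 = 81.9·(cos(22.7°) + j·sin(22.7°)) = 75.56 + j31.61 V
  V3 = 54.5·(cos(-82.7°) + j·sin(-82.7°)) = 6.925 - j54.06 V
Step 2 — Sum components: V_total = 89.19 - j44.14 V.
Step 3 — Convert to polar: |V_total| = 99.52 V, ∠V_total = -26.3°.

V_total = 99.52∠-26.3° V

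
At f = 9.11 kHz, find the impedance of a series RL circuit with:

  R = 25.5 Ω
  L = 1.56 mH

Step 1 — Angular frequency: ω = 2π·f = 2π·9110 = 5.724e+04 rad/s.
Step 2 — Component impedances:
  R: Z = R = 25.5 Ω
  L: Z = jωL = j·5.724e+04·0.00156 = 0 + j89.29 Ω
Step 3 — Series combination: Z_total = R + L = 25.5 + j89.29 Ω = 92.86∠74.1° Ω.

Z = 25.5 + j89.29 Ω = 92.86∠74.1° Ω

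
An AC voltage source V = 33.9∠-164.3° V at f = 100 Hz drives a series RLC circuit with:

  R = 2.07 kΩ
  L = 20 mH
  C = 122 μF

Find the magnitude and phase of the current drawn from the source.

Step 1 — Angular frequency: ω = 2π·f = 2π·100 = 628.3 rad/s.
Step 2 — Component impedances:
  R: Z = R = 2070 Ω
  L: Z = jωL = j·628.3·0.02 = 0 + j12.57 Ω
  C: Z = 1/(jωC) = -j/(ω·C) = 0 - j13.05 Ω
Step 3 — Series combination: Z_total = R + L + C = 2070 - j0.4791 Ω = 2070∠-0.0° Ω.
Step 4 — Source phasor: V = 33.9∠-164.3° V = -32.64 - j9.173 V.
Step 5 — Ohm's law: I = V / Z_total = (-32.64 - j9.173) / (2070 - j0.4791) = -0.01576 - j0.004435 A.
Step 6 — Convert to polar: |I| = 0.01638 A, ∠I = -164.3°.

I = 0.01638∠-164.3° A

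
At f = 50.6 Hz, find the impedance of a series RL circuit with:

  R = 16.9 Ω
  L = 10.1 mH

Step 1 — Angular frequency: ω = 2π·f = 2π·50.6 = 317.9 rad/s.
Step 2 — Component impedances:
  R: Z = R = 16.9 Ω
  L: Z = jωL = j·317.9·0.0101 = 0 + j3.211 Ω
Step 3 — Series combination: Z_total = R + L = 16.9 + j3.211 Ω = 17.2∠10.8° Ω.

Z = 16.9 + j3.211 Ω = 17.2∠10.8° Ω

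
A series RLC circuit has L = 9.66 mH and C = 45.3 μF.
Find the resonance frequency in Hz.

Step 1 — Resonance condition Im(Z)=0 gives ω₀ = 1/√(LC).
Step 2 — ω₀ = 1/√(0.00966·4.53e-05) = 1512 rad/s.
Step 3 — f₀ = ω₀/(2π) = 240.6 Hz.

f₀ = 240.6 Hz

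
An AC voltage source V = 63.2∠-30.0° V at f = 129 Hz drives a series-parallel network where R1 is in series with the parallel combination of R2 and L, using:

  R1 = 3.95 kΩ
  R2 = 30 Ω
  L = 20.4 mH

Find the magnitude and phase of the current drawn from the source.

Step 1 — Angular frequency: ω = 2π·f = 2π·129 = 810.5 rad/s.
Step 2 — Component impedances:
  R1: Z = R = 3950 Ω
  R2: Z = R = 30 Ω
  L: Z = jωL = j·810.5·0.0204 = 0 + j16.53 Ω
Step 3 — Parallel branch: R2 || L = 1/(1/R2 + 1/L) = 6.99 + j12.68 Ω.
Step 4 — Series with R1: Z_total = R1 + (R2 || L) = 3957 + j12.68 Ω = 3957∠0.2° Ω.
Step 5 — Source phasor: V = 63.2∠-30.0° V = 54.73 - j31.6 V.
Step 6 — Ohm's law: I = V / Z_total = (54.73 - j31.6) / (3957 + j12.68) = 0.01381 - j0.00803 A.
Step 7 — Convert to polar: |I| = 0.01597 A, ∠I = -30.2°.

I = 0.01597∠-30.2° A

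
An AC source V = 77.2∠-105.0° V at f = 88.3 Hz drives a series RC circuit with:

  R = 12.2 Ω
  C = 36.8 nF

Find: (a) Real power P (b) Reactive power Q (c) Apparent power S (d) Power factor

Step 1 — Angular frequency: ω = 2π·f = 2π·88.3 = 554.8 rad/s.
Step 2 — Component impedances:
  R: Z = R = 12.2 Ω
  C: Z = 1/(jωC) = -j/(ω·C) = 0 - j4.898e+04 Ω
Step 3 — Series combination: Z_total = R + C = 12.2 - j4.898e+04 Ω = 4.898e+04∠-90.0° Ω.
Step 4 — Source phasor: V = 77.2∠-105.0° V = -19.98 - j74.57 V.
Step 5 — Current: I = V / Z = 0.001522 - j0.0004083 A = 0.001576∠-15.0° A.
Step 6 — Complex power: S = V·I* = 3.031e-05 - j0.1217 VA.
Step 7 — Real power: P = Re(S) = 3.031e-05 W.
Step 8 — Reactive power: Q = Im(S) = -0.1217 VAR.
Step 9 — Apparent power: |S| = 0.1217 VA.
Step 10 — Power factor: PF = P/|S| = 0.0002491 (leading).

(a) P = 3.031e-05 W  (b) Q = -0.1217 VAR  (c) S = 0.1217 VA  (d) PF = 0.0002491 (leading)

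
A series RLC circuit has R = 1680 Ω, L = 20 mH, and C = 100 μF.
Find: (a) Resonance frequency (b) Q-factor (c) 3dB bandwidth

Step 1 — Resonance: ω₀ = 1/√(LC) = 1/√(0.02·0.0001) = 707.1 rad/s.
Step 2 — f₀ = ω₀/(2π) = 112.5 Hz.
Step 3 — Series Q: Q = ω₀L/R = 707.1·0.02/1680 = 0.008418.
Step 4 — Bandwidth: Δω = ω₀/Q = 8.4e+04 rad/s; BW = Δω/(2π) = 1.337e+04 Hz.

(a) f₀ = 112.5 Hz  (b) Q = 0.008418  (c) BW = 1.337e+04 Hz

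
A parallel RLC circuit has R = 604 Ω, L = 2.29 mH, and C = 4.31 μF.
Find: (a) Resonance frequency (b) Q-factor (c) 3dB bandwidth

Step 1 — Resonance: ω₀ = 1/√(LC) = 1/√(0.00229·4.31e-06) = 1.007e+04 rad/s.
Step 2 — f₀ = ω₀/(2π) = 1602 Hz.
Step 3 — Parallel Q: Q = R/(ω₀L) = 604/(1.007e+04·0.00229) = 26.2.
Step 4 — Bandwidth: Δω = ω₀/Q = 384.1 rad/s; BW = Δω/(2π) = 61.14 Hz.

(a) f₀ = 1602 Hz  (b) Q = 26.2  (c) BW = 61.14 Hz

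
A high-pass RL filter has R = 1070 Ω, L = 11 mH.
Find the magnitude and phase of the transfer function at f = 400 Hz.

Step 1 — Angular frequency: ω = 2π·400 = 2513 rad/s.
Step 2 — Transfer function: H(jω) = jωL/(R + jωL).
Step 3 — Numerator jωL = j·27.65; denominator R + jωL = 1070 + j27.65.
Step 4 — H = 0.0006671 + j0.02582.
Step 5 — Magnitude: |H| = 0.02583 (-31.8 dB); phase: φ = 88.5°.

|H| = 0.02583 (-31.8 dB), φ = 88.5°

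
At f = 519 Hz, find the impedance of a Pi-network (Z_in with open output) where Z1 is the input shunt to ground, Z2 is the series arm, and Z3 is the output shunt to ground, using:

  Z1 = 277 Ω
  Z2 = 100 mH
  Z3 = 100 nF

Step 1 — Angular frequency: ω = 2π·f = 2π·519 = 3261 rad/s.
Step 2 — Component impedances:
  Z1: Z = R = 277 Ω
  Z2: Z = jωL = j·3261·0.1 = 0 + j326.1 Ω
  Z3: Z = 1/(jωC) = -j/(ω·C) = 0 - j3067 Ω
Step 3 — With open output, the series arm Z2 and the output shunt Z3 appear in series to ground: Z2 + Z3 = 0 - j2740 Ω.
Step 4 — Parallel with input shunt Z1: Z_in = Z1 || (Z2 + Z3) = 274.2 - j27.72 Ω = 275.6∠-5.8° Ω.

Z = 274.2 - j27.72 Ω = 275.6∠-5.8° Ω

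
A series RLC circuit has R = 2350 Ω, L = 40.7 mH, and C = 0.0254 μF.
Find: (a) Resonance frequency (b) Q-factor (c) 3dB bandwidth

Step 1 — Resonance: ω₀ = 1/√(LC) = 1/√(0.0407·2.54e-08) = 3.11e+04 rad/s.
Step 2 — f₀ = ω₀/(2π) = 4950 Hz.
Step 3 — Series Q: Q = ω₀L/R = 3.11e+04·0.0407/2350 = 0.5387.
Step 4 — Bandwidth: Δω = ω₀/Q = 5.774e+04 rad/s; BW = Δω/(2π) = 9190 Hz.

(a) f₀ = 4950 Hz  (b) Q = 0.5387  (c) BW = 9190 Hz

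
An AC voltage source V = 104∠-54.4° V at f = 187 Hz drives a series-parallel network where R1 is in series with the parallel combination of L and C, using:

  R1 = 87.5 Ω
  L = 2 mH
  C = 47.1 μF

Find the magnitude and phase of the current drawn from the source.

Step 1 — Angular frequency: ω = 2π·f = 2π·187 = 1175 rad/s.
Step 2 — Component impedances:
  R1: Z = R = 87.5 Ω
  L: Z = jωL = j·1175·0.002 = 0 + j2.35 Ω
  C: Z = 1/(jωC) = -j/(ω·C) = 0 - j18.07 Ω
Step 3 — Parallel branch: L || C = 1/(1/L + 1/C) = 0 + j2.701 Ω.
Step 4 — Series with R1: Z_total = R1 + (L || C) = 87.5 + j2.701 Ω = 87.54∠1.8° Ω.
Step 5 — Source phasor: V = 104∠-54.4° V = 60.54 - j84.56 V.
Step 6 — Ohm's law: I = V / Z_total = (60.54 - j84.56) / (87.5 + j2.701) = 0.6614 - j0.9868 A.
Step 7 — Convert to polar: |I| = 1.188 A, ∠I = -56.2°.

I = 1.188∠-56.2° A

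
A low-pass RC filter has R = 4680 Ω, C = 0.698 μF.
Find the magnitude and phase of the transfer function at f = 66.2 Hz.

Step 1 — Angular frequency: ω = 2π·66.2 = 415.9 rad/s.
Step 2 — Transfer function: H(jω) = 1/(1 + jωRC).
Step 3 — Denominator: 1 + jωRC = 1 + j·415.9·4680·6.98e-07 = 1 + j1.359.
Step 4 — H = 0.3513 - j0.4774.
Step 5 — Magnitude: |H| = 0.5927 (-4.5 dB); phase: φ = -53.6°.

|H| = 0.5927 (-4.5 dB), φ = -53.6°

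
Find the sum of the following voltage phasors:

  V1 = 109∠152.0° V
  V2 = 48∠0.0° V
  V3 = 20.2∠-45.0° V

Step 1 — Convert each phasor to rectangular form:
  V1 = 109·(cos(152.0°) + j·sin(152.0°)) = -96.24 + j51.17 V
  V2 = 48·(cos(0.0°) + j·sin(0.0°)) = 48 V
  V3 = 20.2·(cos(-45.0°) + j·sin(-45.0°)) = 14.28 - j14.28 V
Step 2 — Sum components: V_total = -33.96 + j36.89 V.
Step 3 — Convert to polar: |V_total| = 50.14 V, ∠V_total = 132.6°.

V_total = 50.14∠132.6° V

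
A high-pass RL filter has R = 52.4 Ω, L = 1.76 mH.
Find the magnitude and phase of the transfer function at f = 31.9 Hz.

Step 1 — Angular frequency: ω = 2π·31.9 = 200.4 rad/s.
Step 2 — Transfer function: H(jω) = jωL/(R + jωL).
Step 3 — Numerator jωL = j·0.3528; denominator R + jωL = 52.4 + j0.3528.
Step 4 — H = 4.532e-05 + j0.006732.
Step 5 — Magnitude: |H| = 0.006732 (-43.4 dB); phase: φ = 89.6°.

|H| = 0.006732 (-43.4 dB), φ = 89.6°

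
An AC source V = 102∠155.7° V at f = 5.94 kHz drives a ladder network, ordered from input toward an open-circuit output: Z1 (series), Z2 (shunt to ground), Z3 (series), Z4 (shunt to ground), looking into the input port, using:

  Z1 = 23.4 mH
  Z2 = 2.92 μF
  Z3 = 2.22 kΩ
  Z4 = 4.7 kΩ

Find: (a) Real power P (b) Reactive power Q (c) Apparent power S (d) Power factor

Step 1 — Angular frequency: ω = 2π·f = 2π·5940 = 3.732e+04 rad/s.
Step 2 — Component impedances:
  Z1: Z = jωL = j·3.732e+04·0.0234 = 0 + j873.3 Ω
  Z2: Z = 1/(jωC) = -j/(ω·C) = 0 - j9.176 Ω
  Z3: Z = R = 2220 Ω
  Z4: Z = R = 4700 Ω
Step 3 — Ladder network (open output): work backward from the far end, alternating series and parallel combinations. Z_in = 0.01217 + j864.2 Ω = 864.2∠90.0° Ω.
Step 4 — Source phasor: V = 102∠155.7° V = -92.96 + j41.97 V.
Step 5 — Current: I = V / Z = 0.04857 + j0.1076 A = 0.118∠65.7° A.
Step 6 — Complex power: S = V·I* = 0.0001695 + j12.04 VA.
Step 7 — Real power: P = Re(S) = 0.0001695 W.
Step 8 — Reactive power: Q = Im(S) = 12.04 VAR.
Step 9 — Apparent power: |S| = 12.04 VA.
Step 10 — Power factor: PF = P/|S| = 1.408e-05 (lagging).

(a) P = 0.0001695 W  (b) Q = 12.04 VAR  (c) S = 12.04 VA  (d) PF = 1.408e-05 (lagging)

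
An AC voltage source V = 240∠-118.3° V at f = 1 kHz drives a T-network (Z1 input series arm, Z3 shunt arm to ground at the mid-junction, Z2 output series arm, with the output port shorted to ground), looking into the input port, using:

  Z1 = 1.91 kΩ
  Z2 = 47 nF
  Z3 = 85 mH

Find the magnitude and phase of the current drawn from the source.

Step 1 — Angular frequency: ω = 2π·f = 2π·1000 = 6283 rad/s.
Step 2 — Component impedances:
  Z1: Z = R = 1910 Ω
  Z2: Z = 1/(jωC) = -j/(ω·C) = 0 - j3386 Ω
  Z3: Z = jωL = j·6283·0.085 = 0 + j534.1 Ω
Step 3 — With the output port shorted to ground, the output series arm Z2 runs from the junction to ground; the shunt arm Z3 also runs from the junction to ground. They appear in parallel: Z3 || Z2 = 0 + j634.1 Ω.
Step 4 — Series with input arm Z1: Z_in = Z1 + (Z3 || Z2) = 1910 + j634.1 Ω = 2012∠18.4° Ω.
Step 5 — Source phasor: V = 240∠-118.3° V = -113.8 - j211.3 V.
Step 6 — Ohm's law: I = V / Z_total = (-113.8 - j211.3) / (1910 + j634.1) = -0.08674 - j0.08184 A.
Step 7 — Convert to polar: |I| = 0.1193 A, ∠I = -136.7°.

I = 0.1193∠-136.7° A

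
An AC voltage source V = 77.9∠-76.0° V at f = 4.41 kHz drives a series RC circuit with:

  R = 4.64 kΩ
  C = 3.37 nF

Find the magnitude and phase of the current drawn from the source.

Step 1 — Angular frequency: ω = 2π·f = 2π·4410 = 2.771e+04 rad/s.
Step 2 — Component impedances:
  R: Z = R = 4640 Ω
  C: Z = 1/(jωC) = -j/(ω·C) = 0 - j1.071e+04 Ω
Step 3 — Series combination: Z_total = R + C = 4640 - j1.071e+04 Ω = 1.167e+04∠-66.6° Ω.
Step 4 — Source phasor: V = 77.9∠-76.0° V = 18.85 - j75.59 V.
Step 5 — Ohm's law: I = V / Z_total = (18.85 - j75.59) / (4640 - j1.071e+04) = 0.006585 - j0.001093 A.
Step 6 — Convert to polar: |I| = 0.006675 A, ∠I = -9.4°.

I = 0.006675∠-9.4° A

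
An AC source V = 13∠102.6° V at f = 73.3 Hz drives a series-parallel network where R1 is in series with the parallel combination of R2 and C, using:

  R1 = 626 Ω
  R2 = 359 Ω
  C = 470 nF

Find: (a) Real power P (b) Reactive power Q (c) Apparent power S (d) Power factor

Step 1 — Angular frequency: ω = 2π·f = 2π·73.3 = 460.6 rad/s.
Step 2 — Component impedances:
  R1: Z = R = 626 Ω
  R2: Z = R = 359 Ω
  C: Z = 1/(jωC) = -j/(ω·C) = 0 - j4620 Ω
Step 3 — Parallel branch: R2 || C = 1/(1/R2 + 1/C) = 356.8 - j27.73 Ω.
Step 4 — Series with R1: Z_total = R1 + (R2 || C) = 982.8 - j27.73 Ω = 983.2∠-1.6° Ω.
Step 5 — Source phasor: V = 13∠102.6° V = -2.836 + j12.69 V.
Step 6 — Current: I = V / Z = -0.003247 + j0.01282 A = 0.01322∠104.2° A.
Step 7 — Complex power: S = V·I* = 0.1718 - j0.004848 VA.
Step 8 — Real power: P = Re(S) = 0.1718 W.
Step 9 — Reactive power: Q = Im(S) = -0.004848 VAR.
Step 10 — Apparent power: |S| = 0.1719 VA.
Step 11 — Power factor: PF = P/|S| = 0.9996 (leading).

(a) P = 0.1718 W  (b) Q = -0.004848 VAR  (c) S = 0.1719 VA  (d) PF = 0.9996 (leading)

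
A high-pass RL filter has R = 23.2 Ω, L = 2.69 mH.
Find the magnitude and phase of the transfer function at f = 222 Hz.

Step 1 — Angular frequency: ω = 2π·222 = 1395 rad/s.
Step 2 — Transfer function: H(jω) = jωL/(R + jωL).
Step 3 — Numerator jωL = j·3.752; denominator R + jωL = 23.2 + j3.752.
Step 4 — H = 0.02549 + j0.1576.
Step 5 — Magnitude: |H| = 0.1597 (-15.9 dB); phase: φ = 80.8°.

|H| = 0.1597 (-15.9 dB), φ = 80.8°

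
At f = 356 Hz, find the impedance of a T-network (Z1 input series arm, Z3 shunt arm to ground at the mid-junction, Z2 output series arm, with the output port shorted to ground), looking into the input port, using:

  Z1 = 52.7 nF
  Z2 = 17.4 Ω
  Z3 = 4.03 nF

Step 1 — Angular frequency: ω = 2π·f = 2π·356 = 2237 rad/s.
Step 2 — Component impedances:
  Z1: Z = 1/(jωC) = -j/(ω·C) = 0 - j8483 Ω
  Z2: Z = R = 17.4 Ω
  Z3: Z = 1/(jωC) = -j/(ω·C) = 0 - j1.109e+05 Ω
Step 3 — With the output port shorted to ground, the output series arm Z2 runs from the junction to ground; the shunt arm Z3 also runs from the junction to ground. They appear in parallel: Z3 || Z2 = 17.4 - j0.002729 Ω.
Step 4 — Series with input arm Z1: Z_in = Z1 + (Z3 || Z2) = 17.4 - j8483 Ω = 8483∠-89.9° Ω.

Z = 17.4 - j8483 Ω = 8483∠-89.9° Ω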